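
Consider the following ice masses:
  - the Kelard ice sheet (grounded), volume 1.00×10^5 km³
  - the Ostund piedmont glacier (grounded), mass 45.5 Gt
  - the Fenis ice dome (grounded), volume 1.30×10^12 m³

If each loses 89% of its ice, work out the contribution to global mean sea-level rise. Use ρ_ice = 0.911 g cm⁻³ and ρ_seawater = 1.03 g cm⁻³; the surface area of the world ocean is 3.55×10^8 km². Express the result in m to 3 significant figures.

Kelard: 0.89 × 1.00×10^5 km³ × (911/1030) = 7.872×10^4 km³ of water.
Ostund: 0.89 × 45.5 Gt = 4.050×10^13 kg; dividing by ρ_w = 1.03 g cm⁻³ = 1030 kg m⁻³ gives 3.932×10^10 m³ of water.
Fenis: 0.89 × 1.30×10^12 m³ × (911/1030) = 1.023×10^12 m³ of water.
Total added water ≈ 7.978×10^13 m³ over 3.55×10^14 m² → Δh = 0.225 m.

≈ 0.225 m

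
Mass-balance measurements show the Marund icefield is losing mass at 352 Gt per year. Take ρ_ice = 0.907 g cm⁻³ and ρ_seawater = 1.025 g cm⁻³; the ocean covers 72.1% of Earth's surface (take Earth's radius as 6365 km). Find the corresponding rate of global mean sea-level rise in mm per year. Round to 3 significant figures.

≈ 0.936 mm/yr

ρ_w = 1.025 g cm⁻³ = 1025 kg m⁻³. Annual water volume added = 352 Gt / ρ_w = 3.520×10^14 kg / 1025 kg m⁻³ = 3.434×10^11 m³.
Δh per year = 3.434×10^11 / 3.67×10^14 = 9.36×10^-4 m = 0.936 mm.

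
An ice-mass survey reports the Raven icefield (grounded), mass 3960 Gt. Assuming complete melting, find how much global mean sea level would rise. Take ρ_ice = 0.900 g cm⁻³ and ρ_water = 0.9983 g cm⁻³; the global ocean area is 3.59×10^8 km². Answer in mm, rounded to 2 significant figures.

Raven: 3960 Gt = 3.960×10^15 kg; dividing by ρ_w = 0.9983 g cm⁻³ = 998.3 kg m⁻³ gives 3.967×10^12 m³ of water.
Spread over 3.59×10^14 m² of ocean, Δh = 3.967×10^12 / 3.59×10^14 = 0.0110 m = 11 mm.

≈ 11 mm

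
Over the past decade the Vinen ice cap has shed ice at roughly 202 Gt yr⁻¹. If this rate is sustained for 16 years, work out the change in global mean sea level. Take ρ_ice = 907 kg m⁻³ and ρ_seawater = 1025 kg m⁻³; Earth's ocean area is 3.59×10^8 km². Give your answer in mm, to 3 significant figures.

≈ 8.78 mm

Total mass lost = 202 Gt/yr × 16 yr = 3232 Gt = 3.232×10^15 kg.
ρ_w = 1025 kg m⁻³, so water volume = 3.232×10^15 / 1025 = 3.153×10^12 m³.
Δh = 3.153×10^12 / 3.59×10^14 = 8.78×10^-3 m = 8.78 mm.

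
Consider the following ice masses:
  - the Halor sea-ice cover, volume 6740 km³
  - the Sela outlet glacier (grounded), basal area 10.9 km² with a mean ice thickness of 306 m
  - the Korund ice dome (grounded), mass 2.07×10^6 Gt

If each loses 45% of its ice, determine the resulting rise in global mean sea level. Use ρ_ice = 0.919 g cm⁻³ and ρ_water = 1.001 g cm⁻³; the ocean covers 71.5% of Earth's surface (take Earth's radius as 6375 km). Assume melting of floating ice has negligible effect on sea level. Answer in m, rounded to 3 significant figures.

≈ 2.55 m

The Halor sea-ice cover is floating and already displaces its own weight of water, so its melt adds essentially nothing to sea level.
Sela: ice volume = 10.9 km² × 306 m = 3.335 km³; 0.45 × 3.335 × (919/1001) = 1.378 km³ of water.
Korund: 0.45 × 2.07×10^6 Gt = 9.315×10^17 kg; dividing by ρ_w = 1.001 g cm⁻³ = 1001 kg m⁻³ gives 9.306×10^14 m³ of water.
Total added water ≈ 9.306×10^14 m³ over 3.65×10^14 m² → Δh = 2.55 m.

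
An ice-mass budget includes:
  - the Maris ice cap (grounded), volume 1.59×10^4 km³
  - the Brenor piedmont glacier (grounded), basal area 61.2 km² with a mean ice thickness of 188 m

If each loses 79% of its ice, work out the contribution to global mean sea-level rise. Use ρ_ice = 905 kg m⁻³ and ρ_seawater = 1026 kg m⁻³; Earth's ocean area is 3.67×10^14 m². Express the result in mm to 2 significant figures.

Maris: 0.79 × 1.59×10^4 km³ × (905/1026) = 1.108×10^4 km³ of water.
Brenor: ice volume = 61.2 km² × 188 m = 11.51 km³; 0.79 × 11.51 × (905/1026) = 8.017 km³ of water.
Total added water ≈ 1.109×10^13 m³ over 3.67×10^14 m² → Δh = 0.0302 m = 30 mm.

≈ 30 mm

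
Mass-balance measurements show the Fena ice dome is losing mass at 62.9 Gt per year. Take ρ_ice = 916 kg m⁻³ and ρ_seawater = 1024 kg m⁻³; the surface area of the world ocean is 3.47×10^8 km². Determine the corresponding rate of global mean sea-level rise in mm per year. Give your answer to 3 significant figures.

ρ_w = 1024 kg m⁻³. Annual water volume added = 62.9 Gt / ρ_w = 6.290×10^13 kg / 1024 kg m⁻³ = 6.143×10^10 m³.
Δh per year = 6.143×10^10 / 3.47×10^14 = 1.77×10^-4 m = 0.177 mm.

≈ 0.177 mm/yr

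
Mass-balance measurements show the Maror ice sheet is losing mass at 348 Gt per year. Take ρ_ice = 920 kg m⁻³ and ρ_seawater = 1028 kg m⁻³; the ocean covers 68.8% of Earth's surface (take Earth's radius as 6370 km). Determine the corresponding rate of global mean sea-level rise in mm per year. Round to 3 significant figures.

ρ_w = 1028 kg m⁻³. Annual water volume added = 348 Gt / ρ_w = 3.480×10^14 kg / 1028 kg m⁻³ = 3.385×10^11 m³.
Δh per year = 3.385×10^11 / 3.51×10^14 = 9.65×10^-4 m = 0.965 mm.

≈ 0.965 mm/yr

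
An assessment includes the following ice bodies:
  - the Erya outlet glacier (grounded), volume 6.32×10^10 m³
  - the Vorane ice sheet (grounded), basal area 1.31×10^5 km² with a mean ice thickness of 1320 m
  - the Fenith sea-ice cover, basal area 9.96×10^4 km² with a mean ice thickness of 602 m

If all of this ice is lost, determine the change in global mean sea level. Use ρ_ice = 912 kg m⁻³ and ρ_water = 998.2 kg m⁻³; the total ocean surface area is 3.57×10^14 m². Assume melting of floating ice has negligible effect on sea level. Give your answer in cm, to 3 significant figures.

≈ 44.3 cm

Erya: 6.32×10^10 m³ × (912/998.2) = 5.774×10^10 m³ of water.
Vorane: ice volume = 1.31×10^5 km² × 1320 m = 1.729×10^5 km³; 1.729×10^5 × (912/998.2) = 1.580×10^5 km³ of water.
The Fenith sea-ice cover is floating and already displaces its own weight of water, so its melt adds essentially nothing to sea level.
Total added water ≈ 1.580×10^14 m³ over 3.57×10^14 m² → Δh = 0.443 m = 44.3 cm.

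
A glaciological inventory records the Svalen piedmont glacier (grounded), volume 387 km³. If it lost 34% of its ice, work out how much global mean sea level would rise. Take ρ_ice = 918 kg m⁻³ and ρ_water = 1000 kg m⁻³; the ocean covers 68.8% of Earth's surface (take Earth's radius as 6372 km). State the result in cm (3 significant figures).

≈ 0.0344 cm

Svalen: 0.34 × 387 km³ × (918/1000) = 120.8 km³ of water.
Spread over 3.51×10^14 m² of ocean, Δh = 1.208×10^11 / 3.51×10^14 = 3.44×10^-4 m = 0.0344 cm.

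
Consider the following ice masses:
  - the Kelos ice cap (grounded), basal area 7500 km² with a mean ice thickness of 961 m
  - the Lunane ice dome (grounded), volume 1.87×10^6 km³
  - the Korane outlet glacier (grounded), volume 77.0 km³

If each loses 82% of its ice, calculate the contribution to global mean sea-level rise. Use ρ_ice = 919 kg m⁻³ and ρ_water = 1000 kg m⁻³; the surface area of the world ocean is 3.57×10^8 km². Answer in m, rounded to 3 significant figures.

Kelos: ice volume = 7500 km² × 961 m = 7208 km³; 0.82 × 7208 × (919/1000) = 5431 km³ of water.
Lunane: 0.82 × 1.87×10^6 km³ × (919/1000) = 1.409×10^6 km³ of water.
Korane: 0.82 × 77.0 km³ × (919/1000) = 58.03 km³ of water.
Total added water ≈ 1.415×10^15 m³ over 3.57×10^14 m² → Δh = 3.96 m.

≈ 3.96 m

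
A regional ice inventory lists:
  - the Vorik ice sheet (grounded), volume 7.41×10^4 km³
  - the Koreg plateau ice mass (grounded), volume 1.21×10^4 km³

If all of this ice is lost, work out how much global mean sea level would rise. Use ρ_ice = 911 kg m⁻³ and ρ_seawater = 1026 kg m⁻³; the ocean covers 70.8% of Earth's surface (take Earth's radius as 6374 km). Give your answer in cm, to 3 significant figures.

≈ 21.2 cm

Vorik: 7.41×10^4 km³ × (911/1026) = 6.579×10^4 km³ of water.
Koreg: 1.21×10^4 km³ × (911/1026) = 1.074×10^4 km³ of water.
Total added water ≈ 7.654×10^13 m³ over 3.61×10^14 m² → Δh = 0.212 m = 21.2 cm.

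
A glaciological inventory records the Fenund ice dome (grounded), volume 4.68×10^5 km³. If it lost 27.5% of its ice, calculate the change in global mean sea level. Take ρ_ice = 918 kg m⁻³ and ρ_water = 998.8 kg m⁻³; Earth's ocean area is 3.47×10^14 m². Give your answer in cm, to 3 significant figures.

Fenund: 0.275 × 4.68×10^5 km³ × (918/998.8) = 1.183×10^5 km³ of water.
Spread over 3.47×10^14 m² of ocean, Δh = 1.183×10^14 / 3.47×10^14 = 0.341 m = 34.1 cm.

≈ 34.1 cm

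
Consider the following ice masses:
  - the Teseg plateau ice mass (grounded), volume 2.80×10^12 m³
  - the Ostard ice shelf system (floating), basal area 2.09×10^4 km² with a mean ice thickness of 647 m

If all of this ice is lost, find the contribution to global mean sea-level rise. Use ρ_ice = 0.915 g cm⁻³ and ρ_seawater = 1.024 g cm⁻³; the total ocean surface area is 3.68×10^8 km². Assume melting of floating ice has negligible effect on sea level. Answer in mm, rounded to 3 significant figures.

≈ 6.80 mm

Teseg: 2.80×10^12 m³ × (915/1024) = 2.502×10^12 m³ of water.
The Ostard ice shelf system is floating and already displaces its own weight of water, so its melt adds essentially nothing to sea level.
Total added water ≈ 2.502×10^12 m³ over 3.68×10^14 m² → Δh = 6.80×10^-3 m = 6.80 mm.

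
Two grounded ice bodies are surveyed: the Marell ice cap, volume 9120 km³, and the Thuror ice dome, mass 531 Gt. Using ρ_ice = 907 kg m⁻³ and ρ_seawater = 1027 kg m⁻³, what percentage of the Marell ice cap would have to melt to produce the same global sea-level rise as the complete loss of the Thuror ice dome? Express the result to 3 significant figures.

≈ 6.42 %

Equal sea-level rise means equal mass of meltwater, i.e. equal mass of ice lost.
Ice mass of Thuror: 5.310×10^14 kg; ice mass of Marell: 8.272×10^15 kg.
Fraction required = 5.310×10^14 / 8.272×10^15 = 0.0642 → 6.42 %.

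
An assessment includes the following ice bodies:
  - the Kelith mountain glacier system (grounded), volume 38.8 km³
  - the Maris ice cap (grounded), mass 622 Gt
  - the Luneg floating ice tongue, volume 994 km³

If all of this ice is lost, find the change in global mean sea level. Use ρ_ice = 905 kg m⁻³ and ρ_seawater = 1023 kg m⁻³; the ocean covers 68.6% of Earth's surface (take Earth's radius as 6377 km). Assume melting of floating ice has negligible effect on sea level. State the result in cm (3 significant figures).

≈ 0.183 cm

Kelith: 38.8 km³ × (905/1023) = 34.32 km³ of water.
Maris: 622 Gt = 6.220×10^14 kg; dividing by ρ_w = 1023 kg m⁻³ gives 6.080×10^11 m³ of water.
The Luneg floating ice tongue is floating and already displaces its own weight of water, so its melt adds essentially nothing to sea level.
Total added water ≈ 6.423×10^11 m³ over 3.51×10^14 m² → Δh = 1.83×10^-3 m = 0.183 cm.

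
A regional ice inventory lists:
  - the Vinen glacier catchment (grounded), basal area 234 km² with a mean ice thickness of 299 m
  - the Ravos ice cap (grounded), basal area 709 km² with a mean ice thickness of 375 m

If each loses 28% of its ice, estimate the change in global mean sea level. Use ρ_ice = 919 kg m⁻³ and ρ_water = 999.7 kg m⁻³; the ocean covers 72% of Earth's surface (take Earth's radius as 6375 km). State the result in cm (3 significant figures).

Vinen: ice volume = 234 km² × 299 m = 69.97 km³; 0.28 × 69.97 × (919/999.7) = 18.01 km³ of water.
Ravos: ice volume = 709 km² × 375 m = 265.9 km³; 0.28 × 265.9 × (919/999.7) = 68.44 km³ of water.
Total added water ≈ 8.644×10^10 m³ over 3.68×10^14 m² → Δh = 2.35×10^-4 m = 0.0235 cm.

≈ 0.0235 cm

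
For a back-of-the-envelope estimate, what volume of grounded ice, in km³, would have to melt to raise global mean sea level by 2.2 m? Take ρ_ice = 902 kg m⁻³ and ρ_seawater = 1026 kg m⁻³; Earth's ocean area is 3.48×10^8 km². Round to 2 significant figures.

≈ 8.7×10^5 km³

Required water volume = Δh × A = 2.2 m × 3.48×10^14 m² = 7.656×10^14 m³ = 7.656×10^5 km³.
Ice volume = water volume × ρ_w/ρ_ice = 7.656×10^5 × 1026/902 = 8.7×10^5 km³.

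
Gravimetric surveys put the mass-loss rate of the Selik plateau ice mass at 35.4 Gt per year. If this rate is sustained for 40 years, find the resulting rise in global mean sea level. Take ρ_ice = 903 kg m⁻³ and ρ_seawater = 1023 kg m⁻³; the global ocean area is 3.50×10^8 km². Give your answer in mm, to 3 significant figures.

Total mass lost = 35.4 Gt/yr × 40 yr = 1416 Gt = 1.416×10^15 kg.
ρ_w = 1023 kg m⁻³, so water volume = 1.416×10^15 / 1023 = 1.384×10^12 m³.
Δh = 1.384×10^12 / 3.50×10^14 = 3.95×10^-3 m = 3.95 mm.

≈ 3.95 mm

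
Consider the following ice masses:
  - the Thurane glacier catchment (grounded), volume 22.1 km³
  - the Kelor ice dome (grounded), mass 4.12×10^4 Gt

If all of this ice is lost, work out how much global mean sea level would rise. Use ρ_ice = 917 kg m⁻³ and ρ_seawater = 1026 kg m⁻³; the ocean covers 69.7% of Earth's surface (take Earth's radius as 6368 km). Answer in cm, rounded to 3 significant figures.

Thurane: 22.1 km³ × (917/1026) = 19.75 km³ of water.
Kelor: 4.12×10^4 Gt = 4.120×10^16 kg; dividing by ρ_w = 1026 kg m⁻³ gives 4.016×10^13 m³ of water.
Total added water ≈ 4.018×10^13 m³ over 3.55×10^14 m² → Δh = 0.113 m = 11.3 cm.

≈ 11.3 cm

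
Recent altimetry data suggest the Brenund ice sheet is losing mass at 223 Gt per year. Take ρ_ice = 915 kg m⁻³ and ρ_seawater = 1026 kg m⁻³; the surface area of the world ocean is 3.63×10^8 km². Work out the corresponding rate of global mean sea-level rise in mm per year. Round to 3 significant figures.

ρ_w = 1026 kg m⁻³. Annual water volume added = 223 Gt / ρ_w = 2.230×10^14 kg / 1026 kg m⁻³ = 2.173×10^11 m³.
Δh per year = 2.173×10^11 / 3.63×10^14 = 5.99×10^-4 m = 0.599 mm.

≈ 0.599 mm/yr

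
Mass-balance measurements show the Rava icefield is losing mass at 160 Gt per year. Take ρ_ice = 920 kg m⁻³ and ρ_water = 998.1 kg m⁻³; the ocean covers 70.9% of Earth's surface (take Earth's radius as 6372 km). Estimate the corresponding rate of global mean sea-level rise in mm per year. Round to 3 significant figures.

≈ 0.443 mm/yr

ρ_w = 998.1 kg m⁻³. Annual water volume added = 160 Gt / ρ_w = 1.600×10^14 kg / 998.1 kg m⁻³ = 1.603×10^11 m³.
Δh per year = 1.603×10^11 / 3.62×10^14 = 4.43×10^-4 m = 0.443 mm.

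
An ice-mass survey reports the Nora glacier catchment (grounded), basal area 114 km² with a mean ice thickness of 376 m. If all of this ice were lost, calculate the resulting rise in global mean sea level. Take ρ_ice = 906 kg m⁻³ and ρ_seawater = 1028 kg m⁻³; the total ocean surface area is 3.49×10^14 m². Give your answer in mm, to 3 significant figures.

Nora: ice volume = 114 km² × 376 m = 42.86 km³; 42.86 × (906/1028) = 37.78 km³ of water.
Spread over 3.49×10^14 m² of ocean, Δh = 3.778×10^10 / 3.49×10^14 = 1.08×10^-4 m = 0.108 mm.

≈ 0.108 mm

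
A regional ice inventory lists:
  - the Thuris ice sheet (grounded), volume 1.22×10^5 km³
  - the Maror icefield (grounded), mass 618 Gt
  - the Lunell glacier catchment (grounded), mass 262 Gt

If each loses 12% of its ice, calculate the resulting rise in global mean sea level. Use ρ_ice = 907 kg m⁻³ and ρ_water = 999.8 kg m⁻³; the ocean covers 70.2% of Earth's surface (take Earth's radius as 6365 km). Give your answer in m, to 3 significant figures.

≈ 0.0375 m

Thuris: 0.12 × 1.22×10^5 km³ × (907/999.8) = 1.328×10^4 km³ of water.
Maror: 0.12 × 618 Gt = 7.416×10^13 kg; dividing by ρ_w = 999.8 kg m⁻³ gives 7.417×10^10 m³ of water.
Lunell: 0.12 × 262 Gt = 3.144×10^13 kg; dividing by ρ_w = 999.8 kg m⁻³ gives 3.145×10^10 m³ of water.
Total added water ≈ 1.339×10^13 m³ over 3.57×10^14 m² → Δh = 0.0375 m.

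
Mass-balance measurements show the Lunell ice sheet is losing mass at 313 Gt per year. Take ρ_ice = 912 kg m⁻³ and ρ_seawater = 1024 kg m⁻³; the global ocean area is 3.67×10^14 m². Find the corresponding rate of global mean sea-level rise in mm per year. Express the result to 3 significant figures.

ρ_w = 1024 kg m⁻³. Annual water volume added = 313 Gt / ρ_w = 3.130×10^14 kg / 1024 kg m⁻³ = 3.057×10^11 m³.
Δh per year = 3.057×10^11 / 3.67×10^14 = 8.33×10^-4 m = 0.833 mm.

≈ 0.833 mm/yr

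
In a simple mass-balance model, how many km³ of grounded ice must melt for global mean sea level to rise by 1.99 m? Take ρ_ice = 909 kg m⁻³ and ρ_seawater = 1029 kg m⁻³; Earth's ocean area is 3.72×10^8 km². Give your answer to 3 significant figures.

≈ 8.38×10^5 km³

Required water volume = Δh × A = 1.99 m × 3.72×10^14 m² = 7.403×10^14 m³ = 7.403×10^5 km³.
Ice volume = water volume × ρ_w/ρ_ice = 7.403×10^5 × 1029/909 = 8.38×10^5 km³.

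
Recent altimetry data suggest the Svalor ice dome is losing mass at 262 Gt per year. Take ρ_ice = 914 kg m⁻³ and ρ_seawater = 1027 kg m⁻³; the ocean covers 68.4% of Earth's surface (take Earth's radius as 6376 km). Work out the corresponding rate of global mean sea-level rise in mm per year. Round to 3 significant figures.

ρ_w = 1027 kg m⁻³. Annual water volume added = 262 Gt / ρ_w = 2.620×10^14 kg / 1027 kg m⁻³ = 2.551×10^11 m³.
Δh per year = 2.551×10^11 / 3.49×10^14 = 7.30×10^-4 m = 0.730 mm.

≈ 0.730 mm/yr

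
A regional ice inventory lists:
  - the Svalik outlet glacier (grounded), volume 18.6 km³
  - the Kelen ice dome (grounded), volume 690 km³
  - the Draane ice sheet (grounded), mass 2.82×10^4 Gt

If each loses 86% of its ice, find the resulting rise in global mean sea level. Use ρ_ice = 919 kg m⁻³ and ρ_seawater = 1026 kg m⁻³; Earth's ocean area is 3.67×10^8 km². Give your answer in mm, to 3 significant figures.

Svalik: 0.86 × 18.6 km³ × (919/1026) = 14.33 km³ of water.
Kelen: 0.86 × 690 km³ × (919/1026) = 531.5 km³ of water.
Draane: 0.86 × 2.82×10^4 Gt = 2.425×10^16 kg; dividing by ρ_w = 1026 kg m⁻³ gives 2.364×10^13 m³ of water.
Total added water ≈ 2.418×10^13 m³ over 3.67×10^14 m² → Δh = 0.0659 m = 65.9 mm.

≈ 65.9 mm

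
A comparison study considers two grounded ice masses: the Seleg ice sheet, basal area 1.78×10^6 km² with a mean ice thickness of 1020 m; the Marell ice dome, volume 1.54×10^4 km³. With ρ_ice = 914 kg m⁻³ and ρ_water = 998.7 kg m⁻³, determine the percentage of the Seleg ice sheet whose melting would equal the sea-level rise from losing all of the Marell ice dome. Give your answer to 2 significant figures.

Equal sea-level rise means equal mass of meltwater, i.e. equal mass of ice lost.
Ice mass of Marell: 1.408×10^16 kg; ice mass of Seleg: 1.659×10^18 kg.
Fraction required = 1.408×10^16 / 1.659×10^18 = 8.48×10^-3 → 0.85 %.

≈ 0.85 %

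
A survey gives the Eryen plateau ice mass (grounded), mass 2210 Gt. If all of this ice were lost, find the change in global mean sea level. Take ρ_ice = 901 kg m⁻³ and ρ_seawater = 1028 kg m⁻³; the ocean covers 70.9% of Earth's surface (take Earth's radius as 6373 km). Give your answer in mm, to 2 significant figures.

Eryen: 2210 Gt = 2.210×10^15 kg; dividing by ρ_w = 1028 kg m⁻³ gives 2.150×10^12 m³ of water.
Spread over 3.62×10^14 m² of ocean, Δh = 2.150×10^12 / 3.62×10^14 = 5.94×10^-3 m = 5.9 mm.

≈ 5.9 mm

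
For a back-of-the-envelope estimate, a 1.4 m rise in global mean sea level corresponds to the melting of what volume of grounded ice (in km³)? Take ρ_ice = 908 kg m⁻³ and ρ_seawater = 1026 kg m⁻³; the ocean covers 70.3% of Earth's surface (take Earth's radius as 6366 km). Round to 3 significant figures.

Required water volume = Δh × A = 1.4 m × 3.58×10^14 m² = 5.012×10^14 m³ = 5.012×10^5 km³.
Ice volume = water volume × ρ_w/ρ_ice = 5.012×10^5 × 1026/908 = 5.66×10^5 km³.

≈ 5.66×10^5 km³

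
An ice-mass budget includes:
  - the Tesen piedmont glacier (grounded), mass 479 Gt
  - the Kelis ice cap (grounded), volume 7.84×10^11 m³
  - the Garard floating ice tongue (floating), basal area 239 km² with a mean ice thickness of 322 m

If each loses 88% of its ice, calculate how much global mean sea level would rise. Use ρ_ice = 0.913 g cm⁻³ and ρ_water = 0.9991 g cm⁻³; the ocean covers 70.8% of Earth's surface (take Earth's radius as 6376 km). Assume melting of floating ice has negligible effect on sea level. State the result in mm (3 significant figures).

Tesen: 0.88 × 479 Gt = 4.215×10^14 kg; dividing by ρ_w = 0.9991 g cm⁻³ = 999.1 kg m⁻³ gives 4.219×10^11 m³ of water.
Kelis: 0.88 × 7.84×10^11 m³ × (913/999.1) = 6.305×10^11 m³ of water.
The Garard floating ice tongue is floating and already displaces its own weight of water, so its melt adds essentially nothing to sea level.
Total added water ≈ 1.052×10^12 m³ over 3.62×10^14 m² → Δh = 2.91×10^-3 m = 2.91 mm.

≈ 2.91 mm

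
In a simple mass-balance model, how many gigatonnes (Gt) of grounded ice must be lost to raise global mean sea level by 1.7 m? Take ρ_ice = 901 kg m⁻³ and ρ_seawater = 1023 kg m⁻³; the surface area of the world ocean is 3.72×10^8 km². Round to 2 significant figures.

Required water volume = Δh × A = 1.7 m × 3.72×10^14 m² = 6.324×10^14 m³.
ρ_w = 1023 kg m⁻³, so the mass of water = 6.324×10^14 m³ × 1023 kg m⁻³ = 6.469×10^17 kg = 6.5×10^5 Gt (and the same mass of ice, by conservation).

≈ 6.5×10^5 Gt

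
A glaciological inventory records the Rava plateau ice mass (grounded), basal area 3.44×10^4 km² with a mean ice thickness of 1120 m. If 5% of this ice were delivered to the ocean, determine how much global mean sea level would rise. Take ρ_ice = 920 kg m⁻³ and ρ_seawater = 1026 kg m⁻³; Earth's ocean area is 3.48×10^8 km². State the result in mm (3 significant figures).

≈ 4.96 mm

Rava: ice volume = 3.44×10^4 km² × 1120 m = 3.853×10^4 km³; 0.05 × 3.853×10^4 × (920/1026) = 1727 km³ of water.
Spread over 3.48×10^14 m² of ocean, Δh = 1.727×10^12 / 3.48×10^14 = 4.96×10^-3 m = 4.96 mm.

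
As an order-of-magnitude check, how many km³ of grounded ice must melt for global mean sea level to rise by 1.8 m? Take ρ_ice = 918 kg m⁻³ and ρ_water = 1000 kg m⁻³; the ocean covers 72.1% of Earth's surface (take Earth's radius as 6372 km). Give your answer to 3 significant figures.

≈ 7.21×10^5 km³

Required water volume = Δh × A = 1.8 m × 3.68×10^14 m² = 6.622×10^14 m³ = 6.622×10^5 km³.
Ice volume = water volume × ρ_w/ρ_ice = 6.622×10^5 × 1000/918 = 7.21×10^5 km³.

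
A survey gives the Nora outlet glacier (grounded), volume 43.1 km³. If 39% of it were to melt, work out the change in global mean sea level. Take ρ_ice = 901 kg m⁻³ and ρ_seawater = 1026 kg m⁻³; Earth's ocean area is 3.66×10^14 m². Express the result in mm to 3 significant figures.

Nora: 0.39 × 43.1 km³ × (901/1026) = 14.76 km³ of water.
Spread over 3.66×10^14 m² of ocean, Δh = 1.476×10^10 / 3.66×10^14 = 4.03×10^-5 m = 0.0403 mm.

≈ 0.0403 mm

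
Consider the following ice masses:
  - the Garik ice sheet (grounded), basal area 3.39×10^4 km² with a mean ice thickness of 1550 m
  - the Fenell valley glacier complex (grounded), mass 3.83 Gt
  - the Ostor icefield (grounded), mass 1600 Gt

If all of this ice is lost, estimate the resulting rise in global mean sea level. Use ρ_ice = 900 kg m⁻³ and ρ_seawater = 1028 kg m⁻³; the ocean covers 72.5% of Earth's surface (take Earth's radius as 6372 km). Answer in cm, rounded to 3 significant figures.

≈ 12.9 cm

Garik: ice volume = 3.39×10^4 km² × 1550 m = 5.254×10^4 km³; 5.254×10^4 × (900/1028) = 4.600×10^4 km³ of water.
Fenell: 3.83 Gt = 3.830×10^12 kg; dividing by ρ_w = 1028 kg m⁻³ gives 3.726×10^9 m³ of water.
Ostor: 1600 Gt = 1.600×10^15 kg; dividing by ρ_w = 1028 kg m⁻³ gives 1.556×10^12 m³ of water.
Total added water ≈ 4.756×10^13 m³ over 3.70×10^14 m² → Δh = 0.129 m = 12.9 cm.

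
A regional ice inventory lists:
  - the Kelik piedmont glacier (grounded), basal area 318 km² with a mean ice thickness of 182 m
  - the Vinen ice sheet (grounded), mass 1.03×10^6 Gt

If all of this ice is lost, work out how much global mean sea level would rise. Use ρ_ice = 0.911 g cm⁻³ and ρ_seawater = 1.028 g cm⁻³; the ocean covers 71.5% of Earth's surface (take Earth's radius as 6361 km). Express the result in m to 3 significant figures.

≈ 2.76 m

Kelik: ice volume = 318 km² × 182 m = 57.88 km³; 57.88 × (911/1028) = 51.29 km³ of water.
Vinen: 1.03×10^6 Gt = 1.030×10^18 kg; dividing by ρ_w = 1.028 g cm⁻³ = 1028 kg m⁻³ gives 1.002×10^15 m³ of water.
Total added water ≈ 1.002×10^15 m³ over 3.64×10^14 m² → Δh = 2.76 m.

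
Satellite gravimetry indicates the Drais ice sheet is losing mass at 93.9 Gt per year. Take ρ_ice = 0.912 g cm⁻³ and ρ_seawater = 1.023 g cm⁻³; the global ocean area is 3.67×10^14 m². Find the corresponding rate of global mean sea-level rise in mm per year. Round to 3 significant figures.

≈ 0.250 mm/yr

ρ_w = 1.023 g cm⁻³ = 1023 kg m⁻³. Annual water volume added = 93.9 Gt / ρ_w = 9.390×10^13 kg / 1023 kg m⁻³ = 9.179×10^10 m³.
Δh per year = 9.179×10^10 / 3.67×10^14 = 2.50×10^-4 m = 0.250 mm.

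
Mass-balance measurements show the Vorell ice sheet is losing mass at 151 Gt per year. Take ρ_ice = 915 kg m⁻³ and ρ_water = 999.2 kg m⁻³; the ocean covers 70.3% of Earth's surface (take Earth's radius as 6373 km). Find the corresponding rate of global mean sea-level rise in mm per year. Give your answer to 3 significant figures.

≈ 0.421 mm/yr

ρ_w = 999.2 kg m⁻³. Annual water volume added = 151 Gt / ρ_w = 1.510×10^14 kg / 999.2 kg m⁻³ = 1.511×10^11 m³.
Δh per year = 1.511×10^11 / 3.59×10^14 = 4.21×10^-4 m = 0.421 mm.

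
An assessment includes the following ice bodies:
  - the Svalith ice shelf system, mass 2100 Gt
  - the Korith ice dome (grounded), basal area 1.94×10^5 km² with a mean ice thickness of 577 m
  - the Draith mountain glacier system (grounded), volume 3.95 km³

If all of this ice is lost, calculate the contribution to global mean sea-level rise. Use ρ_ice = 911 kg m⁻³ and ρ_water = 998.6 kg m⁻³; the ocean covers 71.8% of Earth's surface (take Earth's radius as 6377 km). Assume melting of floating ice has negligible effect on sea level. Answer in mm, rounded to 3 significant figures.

≈ 278 mm

The Svalith ice shelf system is floating and already displaces its own weight of water, so its melt adds essentially nothing to sea level.
Korith: ice volume = 1.94×10^5 km² × 577 m = 1.119×10^5 km³; 1.119×10^5 × (911/998.6) = 1.021×10^5 km³ of water.
Draith: 3.95 km³ × (911/998.6) = 3.603 km³ of water.
Total added water ≈ 1.021×10^14 m³ over 3.67×10^14 m² → Δh = 0.278 m = 278 mm.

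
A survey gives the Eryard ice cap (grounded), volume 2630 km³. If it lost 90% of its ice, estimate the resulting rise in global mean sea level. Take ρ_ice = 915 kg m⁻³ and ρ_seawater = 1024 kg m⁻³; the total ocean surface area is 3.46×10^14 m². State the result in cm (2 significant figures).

≈ 0.61 cm

Eryard: 0.9 × 2630 km³ × (915/1024) = 2115 km³ of water.
Spread over 3.46×10^14 m² of ocean, Δh = 2.115×10^12 / 3.46×10^14 = 6.11×10^-3 m = 0.61 cm.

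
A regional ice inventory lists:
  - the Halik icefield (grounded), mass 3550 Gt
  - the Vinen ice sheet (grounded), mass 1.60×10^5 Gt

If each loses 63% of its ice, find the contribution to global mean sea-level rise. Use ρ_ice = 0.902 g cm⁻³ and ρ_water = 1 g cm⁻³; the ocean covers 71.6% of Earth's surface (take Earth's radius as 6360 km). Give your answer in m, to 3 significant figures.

Halik: 0.63 × 3550 Gt = 2.236×10^15 kg; dividing by ρ_w = 1 g cm⁻³ = 1000 kg m⁻³ gives 2.236×10^12 m³ of water.
Vinen: 0.63 × 1.60×10^5 Gt = 1.008×10^17 kg; dividing by ρ_w = 1000 kg m⁻³ gives 1.008×10^14 m³ of water.
Total added water ≈ 1.030×10^14 m³ over 3.64×10^14 m² → Δh = 0.283 m.

≈ 0.283 m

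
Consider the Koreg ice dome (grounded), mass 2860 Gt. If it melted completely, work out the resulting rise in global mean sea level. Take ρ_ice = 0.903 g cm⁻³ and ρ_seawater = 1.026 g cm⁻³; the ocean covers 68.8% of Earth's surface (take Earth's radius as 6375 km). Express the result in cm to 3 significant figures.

≈ 0.793 cm

Koreg: 2860 Gt = 2.860×10^15 kg; dividing by ρ_w = 1.026 g cm⁻³ = 1026 kg m⁻³ gives 2.788×10^12 m³ of water.
Spread over 3.51×10^14 m² of ocean, Δh = 2.788×10^12 / 3.51×10^14 = 7.93×10^-3 m = 0.793 cm.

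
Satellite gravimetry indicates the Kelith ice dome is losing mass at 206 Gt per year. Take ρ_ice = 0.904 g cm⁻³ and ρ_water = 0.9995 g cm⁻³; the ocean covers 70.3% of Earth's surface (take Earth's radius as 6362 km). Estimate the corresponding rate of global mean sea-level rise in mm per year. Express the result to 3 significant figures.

≈ 0.576 mm/yr

ρ_w = 0.9995 g cm⁻³ = 999.5 kg m⁻³. Annual water volume added = 206 Gt / ρ_w = 2.060×10^14 kg / 999.5 kg m⁻³ = 2.061×10^11 m³.
Δh per year = 2.061×10^11 / 3.58×10^14 = 5.76×10^-4 m = 0.576 mm.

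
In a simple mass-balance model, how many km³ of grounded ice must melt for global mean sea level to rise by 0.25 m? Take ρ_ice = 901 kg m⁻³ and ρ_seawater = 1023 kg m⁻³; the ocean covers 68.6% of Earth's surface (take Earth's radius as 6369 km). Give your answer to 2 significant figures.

≈ 9.9×10^4 km³

Required water volume = Δh × A = 0.25 m × 3.50×10^14 m² = 8.742×10^13 m³ = 8.742×10^4 km³.
Ice volume = water volume × ρ_w/ρ_ice = 8.742×10^4 × 1023/901 = 9.9×10^4 km³.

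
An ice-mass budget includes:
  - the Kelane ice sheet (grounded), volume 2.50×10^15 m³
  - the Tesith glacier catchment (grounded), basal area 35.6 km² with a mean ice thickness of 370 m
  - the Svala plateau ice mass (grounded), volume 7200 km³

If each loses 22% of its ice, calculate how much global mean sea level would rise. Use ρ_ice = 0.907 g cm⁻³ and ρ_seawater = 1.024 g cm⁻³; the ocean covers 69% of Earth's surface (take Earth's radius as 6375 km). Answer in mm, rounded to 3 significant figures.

≈ 1390 mm

Kelane: 0.22 × 2.50×10^15 m³ × (907/1024) = 4.872×10^14 m³ of water.
Tesith: ice volume = 35.6 km² × 370 m = 13.17 km³; 0.22 × 13.17 × (907/1024) = 2.567 km³ of water.
Svala: 0.22 × 7200 km³ × (907/1024) = 1403 km³ of water.
Total added water ≈ 4.886×10^14 m³ over 3.52×10^14 m² → Δh = 1.39 m = 1390 mm.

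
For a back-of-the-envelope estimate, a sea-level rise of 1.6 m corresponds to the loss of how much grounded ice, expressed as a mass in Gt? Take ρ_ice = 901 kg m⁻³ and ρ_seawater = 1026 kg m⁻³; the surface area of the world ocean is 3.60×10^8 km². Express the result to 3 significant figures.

Required water volume = Δh × A = 1.6 m × 3.60×10^14 m² = 5.760×10^14 m³.
ρ_w = 1026 kg m⁻³, so the mass of water = 5.760×10^14 m³ × 1026 kg m⁻³ = 5.910×10^17 kg = 5.91×10^5 Gt (and the same mass of ice, by conservation).

≈ 5.91×10^5 Gt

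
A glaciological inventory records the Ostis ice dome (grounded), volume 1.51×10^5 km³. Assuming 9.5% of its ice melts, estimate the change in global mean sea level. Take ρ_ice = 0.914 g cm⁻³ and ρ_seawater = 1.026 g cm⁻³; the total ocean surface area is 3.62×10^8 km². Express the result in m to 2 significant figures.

≈ 0.035 m

Ostis: 0.095 × 1.51×10^5 km³ × (914/1026) = 1.278×10^4 km³ of water.
Spread over 3.62×10^14 m² of ocean, Δh = 1.278×10^13 / 3.62×10^14 = 0.0353 m.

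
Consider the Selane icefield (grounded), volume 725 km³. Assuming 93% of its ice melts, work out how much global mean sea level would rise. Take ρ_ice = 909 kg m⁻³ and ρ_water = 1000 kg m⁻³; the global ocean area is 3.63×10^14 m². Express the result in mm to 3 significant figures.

Selane: 0.93 × 725 km³ × (909/1000) = 612.9 km³ of water.
Spread over 3.63×10^14 m² of ocean, Δh = 6.129×10^11 / 3.63×10^14 = 1.69×10^-3 m = 1.69 mm.

≈ 1.69 mm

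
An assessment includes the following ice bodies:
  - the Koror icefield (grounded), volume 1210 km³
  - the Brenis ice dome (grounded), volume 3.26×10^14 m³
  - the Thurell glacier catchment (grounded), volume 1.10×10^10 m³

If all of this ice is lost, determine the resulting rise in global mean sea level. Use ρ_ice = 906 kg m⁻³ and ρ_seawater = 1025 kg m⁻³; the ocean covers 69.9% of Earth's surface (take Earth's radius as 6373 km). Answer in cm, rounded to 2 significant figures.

≈ 81 cm

Koror: 1210 km³ × (906/1025) = 1070 km³ of water.
Brenis: 3.26×10^14 m³ × (906/1025) = 2.882×10^14 m³ of water.
Thurell: 1.10×10^10 m³ × (906/1025) = 9.723×10^9 m³ of water.
Total added water ≈ 2.892×10^14 m³ over 3.57×10^14 m² → Δh = 0.811 m = 81 cm.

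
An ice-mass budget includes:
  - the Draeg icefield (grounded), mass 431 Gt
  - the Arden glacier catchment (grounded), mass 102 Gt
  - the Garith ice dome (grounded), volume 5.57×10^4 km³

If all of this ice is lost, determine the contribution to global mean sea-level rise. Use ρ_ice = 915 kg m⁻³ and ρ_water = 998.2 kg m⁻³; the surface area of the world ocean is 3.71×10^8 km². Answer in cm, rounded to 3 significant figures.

Draeg: 431 Gt = 4.310×10^14 kg; dividing by ρ_w = 998.2 kg m⁻³ gives 4.318×10^11 m³ of water.
Arden: 102 Gt = 1.020×10^14 kg; dividing by ρ_w = 998.2 kg m⁻³ gives 1.022×10^11 m³ of water.
Garith: 5.57×10^4 km³ × (915/998.2) = 5.106×10^4 km³ of water.
Total added water ≈ 5.159×10^13 m³ over 3.71×10^14 m² → Δh = 0.139 m = 13.9 cm.

≈ 13.9 cm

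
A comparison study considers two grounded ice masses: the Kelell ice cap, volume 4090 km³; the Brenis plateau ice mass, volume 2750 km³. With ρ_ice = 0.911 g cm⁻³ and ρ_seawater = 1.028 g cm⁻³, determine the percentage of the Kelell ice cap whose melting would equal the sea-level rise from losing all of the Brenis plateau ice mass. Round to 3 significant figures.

≈ 67.2 %

Equal sea-level rise means equal mass of meltwater, i.e. equal mass of ice lost.
Ice mass of Brenis: 2.505×10^15 kg; ice mass of Kelell: 3.726×10^15 kg.
Fraction required = 2.505×10^15 / 3.726×10^15 = 0.672 → 67.2 %.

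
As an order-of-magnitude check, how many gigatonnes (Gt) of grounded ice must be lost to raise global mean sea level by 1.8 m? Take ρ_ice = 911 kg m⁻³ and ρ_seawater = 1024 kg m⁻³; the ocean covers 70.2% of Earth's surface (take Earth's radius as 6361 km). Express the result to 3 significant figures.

≈ 6.58×10^5 Gt

Required water volume = Δh × A = 1.8 m × 3.57×10^14 m² = 6.425×10^14 m³.
ρ_w = 1024 kg m⁻³, so the mass of water = 6.425×10^14 m³ × 1024 kg m⁻³ = 6.579×10^17 kg = 6.58×10^5 Gt (and the same mass of ice, by conservation).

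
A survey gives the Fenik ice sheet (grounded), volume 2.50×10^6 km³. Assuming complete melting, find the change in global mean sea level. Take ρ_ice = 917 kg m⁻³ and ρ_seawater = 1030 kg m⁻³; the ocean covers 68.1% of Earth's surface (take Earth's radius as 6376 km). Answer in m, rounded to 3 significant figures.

Fenik: 2.50×10^6 km³ × (917/1030) = 2.226×10^6 km³ of water.
Spread over 3.48×10^14 m² of ocean, Δh = 2.226×10^15 / 3.48×10^14 = 6.40 m.

≈ 6.40 m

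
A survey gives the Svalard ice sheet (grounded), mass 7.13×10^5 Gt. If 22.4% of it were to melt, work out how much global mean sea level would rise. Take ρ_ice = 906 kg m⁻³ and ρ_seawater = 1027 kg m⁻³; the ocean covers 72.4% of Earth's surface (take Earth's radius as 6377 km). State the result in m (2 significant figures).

Svalard: 0.224 × 7.13×10^5 Gt = 1.597×10^17 kg; dividing by ρ_w = 1027 kg m⁻³ gives 1.555×10^14 m³ of water.
Spread over 3.70×10^14 m² of ocean, Δh = 1.555×10^14 / 3.70×10^14 = 0.420 m.

≈ 0.42 m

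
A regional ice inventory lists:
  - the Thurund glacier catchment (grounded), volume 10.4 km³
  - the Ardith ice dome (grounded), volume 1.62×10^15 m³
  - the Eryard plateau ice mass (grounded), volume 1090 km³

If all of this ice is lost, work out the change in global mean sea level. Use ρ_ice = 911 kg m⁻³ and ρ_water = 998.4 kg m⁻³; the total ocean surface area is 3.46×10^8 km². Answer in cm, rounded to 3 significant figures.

Thurund: 10.4 km³ × (911/998.4) = 9.490 km³ of water.
Ardith: 1.62×10^15 m³ × (911/998.4) = 1.478×10^15 m³ of water.
Eryard: 1090 km³ × (911/998.4) = 994.6 km³ of water.
Total added water ≈ 1.479×10^15 m³ over 3.46×10^14 m² → Δh = 4.28 m = 428 cm.

≈ 428 cm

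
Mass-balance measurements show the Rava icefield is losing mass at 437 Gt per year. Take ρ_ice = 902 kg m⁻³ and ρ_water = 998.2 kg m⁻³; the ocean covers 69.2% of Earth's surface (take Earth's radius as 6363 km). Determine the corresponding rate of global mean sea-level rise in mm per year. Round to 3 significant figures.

≈ 1.24 mm/yr

ρ_w = 998.2 kg m⁻³. Annual water volume added = 437 Gt / ρ_w = 4.370×10^14 kg / 998.2 kg m⁻³ = 4.378×10^11 m³.
Δh per year = 4.378×10^11 / 3.52×10^14 = 1.24×10^-3 m = 1.24 mm.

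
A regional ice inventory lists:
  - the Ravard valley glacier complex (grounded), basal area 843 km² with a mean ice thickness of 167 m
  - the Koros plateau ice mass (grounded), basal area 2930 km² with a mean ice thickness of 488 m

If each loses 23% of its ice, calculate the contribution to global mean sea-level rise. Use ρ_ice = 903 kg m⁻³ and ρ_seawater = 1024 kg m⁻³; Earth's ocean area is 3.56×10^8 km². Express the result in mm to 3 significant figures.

Ravard: ice volume = 843 km² × 167 m = 140.8 km³; 0.23 × 140.8 × (903/1024) = 28.55 km³ of water.
Koros: ice volume = 2930 km² × 488 m = 1430 km³; 0.23 × 1430 × (903/1024) = 290.0 km³ of water.
Total added water ≈ 3.186×10^11 m³ over 3.56×10^14 m² → Δh = 8.95×10^-4 m = 0.895 mm.

≈ 0.895 mm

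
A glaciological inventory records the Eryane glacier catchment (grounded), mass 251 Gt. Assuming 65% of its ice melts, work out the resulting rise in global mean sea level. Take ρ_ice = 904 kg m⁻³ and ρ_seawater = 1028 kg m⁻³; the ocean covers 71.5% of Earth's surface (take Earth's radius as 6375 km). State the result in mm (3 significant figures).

≈ 0.435 mm

Eryane: 0.65 × 251 Gt = 1.632×10^14 kg; dividing by ρ_w = 1028 kg m⁻³ gives 1.587×10^11 m³ of water.
Spread over 3.65×10^14 m² of ocean, Δh = 1.587×10^11 / 3.65×10^14 = 4.35×10^-4 m = 0.435 mm.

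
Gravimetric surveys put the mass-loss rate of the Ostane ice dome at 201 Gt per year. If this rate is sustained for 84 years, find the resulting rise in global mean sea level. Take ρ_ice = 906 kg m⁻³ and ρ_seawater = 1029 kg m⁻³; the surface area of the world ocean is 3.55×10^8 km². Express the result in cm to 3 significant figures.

Total mass lost = 201 Gt/yr × 84 yr = 1.688×10^4 Gt = 1.688×10^16 kg.
ρ_w = 1029 kg m⁻³, so water volume = 1.688×10^16 / 1029 = 1.641×10^13 m³.
Δh = 1.641×10^13 / 3.55×10^14 = 0.0462 m = 4.62 cm.

≈ 4.62 cm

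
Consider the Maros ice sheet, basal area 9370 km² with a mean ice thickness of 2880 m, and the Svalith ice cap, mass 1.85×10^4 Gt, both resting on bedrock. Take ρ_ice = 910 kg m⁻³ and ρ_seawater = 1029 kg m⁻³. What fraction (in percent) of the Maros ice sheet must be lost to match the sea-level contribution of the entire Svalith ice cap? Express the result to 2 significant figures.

Equal sea-level rise means equal mass of meltwater, i.e. equal mass of ice lost.
Ice mass of Svalith: 1.850×10^16 kg; ice mass of Maros: 2.456×10^16 kg.
Fraction required = 1.850×10^16 / 2.456×10^16 = 0.753 → 75 %.

≈ 75 %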